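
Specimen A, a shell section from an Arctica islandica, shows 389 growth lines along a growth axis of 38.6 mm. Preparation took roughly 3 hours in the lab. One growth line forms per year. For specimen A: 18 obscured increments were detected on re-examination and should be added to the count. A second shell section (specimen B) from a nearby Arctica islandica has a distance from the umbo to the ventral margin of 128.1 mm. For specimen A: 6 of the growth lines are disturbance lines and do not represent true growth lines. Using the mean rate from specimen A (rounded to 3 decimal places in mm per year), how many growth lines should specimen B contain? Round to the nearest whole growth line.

Specimen A: correcting the raw count gives 389 − 6 + 18 = 401 true growth lines.
A: Mean rate = 38.6 mm / 401 years ≈ 0.096 mm/year.
For B, 128.1 / 0.096 = 1334.38 years ≈ 1334 growth lines.

1334 growth lines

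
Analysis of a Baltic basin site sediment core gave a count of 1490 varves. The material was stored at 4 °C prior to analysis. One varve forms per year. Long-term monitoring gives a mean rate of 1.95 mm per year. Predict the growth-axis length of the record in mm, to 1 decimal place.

1490 years of growth are recorded.
Length ≈ 1.95 × 1490 = 2905.5 mm.

2905.5 mm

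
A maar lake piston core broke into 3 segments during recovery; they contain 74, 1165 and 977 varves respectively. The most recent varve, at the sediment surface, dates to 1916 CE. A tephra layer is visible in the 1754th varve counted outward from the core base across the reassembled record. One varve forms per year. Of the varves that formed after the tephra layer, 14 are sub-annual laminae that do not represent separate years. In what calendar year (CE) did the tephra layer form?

1468 CE

Total varves = 74 + 1165 + 977 = 2216.
The tephra layer sits at varve 1754 from the core base, so 2216 − 1754 = 462 varves formed after it.
462 − 14 false = 448 true varves after the tephra layer.
The varve at the sediment surface is 1916 CE, so the tephra layer dates to 1916 − 448 = 1468 CE.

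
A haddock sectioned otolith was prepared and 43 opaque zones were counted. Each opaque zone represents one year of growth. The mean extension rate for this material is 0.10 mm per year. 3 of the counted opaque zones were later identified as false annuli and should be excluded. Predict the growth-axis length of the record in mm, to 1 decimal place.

Correcting the raw count gives 43 − 3 = 40 true opaque zones.
Predicted length = 0.10 mm/year × 40 years = 4.0 mm.

4.0 mm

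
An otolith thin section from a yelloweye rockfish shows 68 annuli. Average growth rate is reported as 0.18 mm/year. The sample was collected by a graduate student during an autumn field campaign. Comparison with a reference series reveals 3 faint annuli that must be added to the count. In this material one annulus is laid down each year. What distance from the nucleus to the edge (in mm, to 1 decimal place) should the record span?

12.8 mm

Correcting the raw count gives 68 + 3 = 71 true annuli.
Predicted length = 0.18 mm/year × 71 years = 12.8 mm.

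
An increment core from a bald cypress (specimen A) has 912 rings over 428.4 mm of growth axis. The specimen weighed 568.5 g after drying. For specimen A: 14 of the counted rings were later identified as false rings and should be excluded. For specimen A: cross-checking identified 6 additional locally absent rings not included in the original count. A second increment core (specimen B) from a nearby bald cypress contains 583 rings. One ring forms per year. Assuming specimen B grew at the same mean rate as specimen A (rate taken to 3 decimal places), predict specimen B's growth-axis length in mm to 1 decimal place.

Specimen A: adjusted count: 912 − 14 + 6 = 904 rings.
A: Mean rate = 428.4 mm / 904 years ≈ 0.474 mm/yr.
For B, 0.474 mm/year × 583 years = 276.3 mm.

276.3 mm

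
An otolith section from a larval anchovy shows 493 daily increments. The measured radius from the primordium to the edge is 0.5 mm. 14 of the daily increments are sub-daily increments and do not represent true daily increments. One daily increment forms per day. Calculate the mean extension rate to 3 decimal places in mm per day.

Adjusted count: 493 − 14 = 479 daily increments.
Extension rate ≈ 0.5 / 479 = 0.001 mm per day.

0.001 mm per day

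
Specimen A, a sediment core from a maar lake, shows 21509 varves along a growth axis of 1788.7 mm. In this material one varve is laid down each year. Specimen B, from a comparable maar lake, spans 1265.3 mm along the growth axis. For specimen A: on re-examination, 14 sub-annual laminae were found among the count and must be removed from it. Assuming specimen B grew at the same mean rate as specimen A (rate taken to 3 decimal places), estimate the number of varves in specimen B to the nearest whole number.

Specimen A: correcting the raw count gives 21509 − 14 = 21495 true varves.
A: 1788.7 mm over 21495 years gives 1788.7 / 21495 ≈ 0.083 mm/year.
For B, 1265.3 / 0.083 = 15244.58 years ≈ 15245 varves.

15245 varves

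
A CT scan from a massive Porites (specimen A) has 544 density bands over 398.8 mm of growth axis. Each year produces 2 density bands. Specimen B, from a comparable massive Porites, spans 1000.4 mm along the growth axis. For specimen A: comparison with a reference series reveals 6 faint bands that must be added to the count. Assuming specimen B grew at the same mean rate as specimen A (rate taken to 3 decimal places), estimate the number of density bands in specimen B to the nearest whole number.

1380 density bands

Specimen A: true density band count = 544 + 6 = 550.
Specimen A: with 2 density bands per year, 550 / 2 = 275 years.
A: 398.8 mm over 275 years gives 398.8 / 275 ≈ 1.450 mm per year.
B spans 1000.4 / 1.450 = 689.93 years; at 2 density bands per year that is 689.93 × 2 ≈ 1380 density bands.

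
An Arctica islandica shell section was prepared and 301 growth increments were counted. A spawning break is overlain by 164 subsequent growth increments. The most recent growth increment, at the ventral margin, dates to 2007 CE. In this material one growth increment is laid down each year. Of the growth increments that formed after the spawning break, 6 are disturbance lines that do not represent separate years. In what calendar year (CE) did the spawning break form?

1849 CE

164 growth increments formed after the spawning break.
Excluding 6 false growth increments: 164 − 6 = 158.
The growth increment at the ventral margin is 2007 CE, so the spawning break dates to 2007 − 158 = 1849 CE.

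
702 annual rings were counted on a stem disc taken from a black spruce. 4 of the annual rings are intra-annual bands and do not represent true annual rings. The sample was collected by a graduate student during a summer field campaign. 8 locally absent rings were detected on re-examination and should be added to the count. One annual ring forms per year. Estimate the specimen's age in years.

706 years

True annual ring count = 702 − 4 + 8 = 706.
One annual ring per year makes the duration 706 years.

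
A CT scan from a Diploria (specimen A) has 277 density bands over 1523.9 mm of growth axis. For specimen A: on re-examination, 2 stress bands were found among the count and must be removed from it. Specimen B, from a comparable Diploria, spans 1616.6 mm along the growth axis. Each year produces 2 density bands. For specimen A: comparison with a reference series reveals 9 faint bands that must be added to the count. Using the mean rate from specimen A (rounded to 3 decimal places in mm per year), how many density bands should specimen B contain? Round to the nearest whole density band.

Specimen A: correcting the raw count gives 277 − 2 + 9 = 284 true density bands.
Specimen A: dividing by 2 density bands per year: 284 / 2 = 142 years.
A: 1523.9 mm over 142 years gives 1523.9 / 142 ≈ 10.732 mm/yr.
B spans 1616.6 / 10.732 = 150.63 years; at 2 density bands per year that is 150.63 × 2 ≈ 301 density bands.

301 density bands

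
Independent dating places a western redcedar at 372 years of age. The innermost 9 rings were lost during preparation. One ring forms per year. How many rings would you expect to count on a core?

One ring per year gives 372 rings over 372 years.
Subtracting the 9 rings not captured gives 372 − 9 = 363 rings in the record.

363 rings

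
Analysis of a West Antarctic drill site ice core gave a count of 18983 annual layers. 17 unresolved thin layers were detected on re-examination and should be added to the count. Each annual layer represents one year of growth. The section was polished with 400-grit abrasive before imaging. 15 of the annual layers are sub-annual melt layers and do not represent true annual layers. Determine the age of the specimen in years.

True annual layer count = 18983 − 15 + 17 = 18985.
At one annual layer per year, that is 18985 years.

18985 years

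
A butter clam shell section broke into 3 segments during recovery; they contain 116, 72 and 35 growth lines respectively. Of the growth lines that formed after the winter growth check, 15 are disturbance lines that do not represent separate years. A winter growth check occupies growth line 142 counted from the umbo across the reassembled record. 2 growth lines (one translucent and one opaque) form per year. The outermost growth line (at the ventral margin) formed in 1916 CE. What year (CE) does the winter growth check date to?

1883 CE

Total growth lines = 116 + 72 + 35 = 223.
The winter growth check sits at growth line 142 from the umbo, so 223 − 142 = 81 growth lines formed after it.
81 − 15 false = 66 true growth lines after the winter growth check.
With 2 growth lines per year, 66 / 2 = 33 years.
The growth line at the ventral margin is 1916 CE, so the winter growth check dates to 1916 − 33 = 1883 CE.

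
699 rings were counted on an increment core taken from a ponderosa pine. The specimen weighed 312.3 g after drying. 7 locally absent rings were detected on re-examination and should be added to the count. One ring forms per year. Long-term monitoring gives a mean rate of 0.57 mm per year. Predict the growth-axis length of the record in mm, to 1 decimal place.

402.4 mm

True ring count = 699 + 7 = 706.
706 years at 0.57 mm/year gives 0.57 × 706 = 402.4 mm.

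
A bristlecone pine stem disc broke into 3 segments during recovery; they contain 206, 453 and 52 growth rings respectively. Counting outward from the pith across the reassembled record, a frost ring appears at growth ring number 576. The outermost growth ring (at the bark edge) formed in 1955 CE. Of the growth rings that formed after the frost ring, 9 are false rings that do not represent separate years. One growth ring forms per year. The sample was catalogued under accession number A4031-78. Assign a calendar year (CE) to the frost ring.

Total growth rings = 206 + 453 + 52 = 711.
The frost ring sits at growth ring 576 from the pith, so 711 − 576 = 135 growth rings formed after it.
Excluding 9 false growth rings: 135 − 9 = 126.
The growth ring at the bark edge is 1955 CE, so the frost ring dates to 1955 − 126 = 1829 CE.

1829 CE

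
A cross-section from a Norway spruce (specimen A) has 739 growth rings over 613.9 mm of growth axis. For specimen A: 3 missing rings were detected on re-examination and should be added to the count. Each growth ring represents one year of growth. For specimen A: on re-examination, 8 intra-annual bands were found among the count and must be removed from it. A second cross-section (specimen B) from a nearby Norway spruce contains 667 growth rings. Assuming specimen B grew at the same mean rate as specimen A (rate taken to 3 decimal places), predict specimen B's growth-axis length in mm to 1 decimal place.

557.6 mm

Specimen A: true growth ring count = 739 − 8 + 3 = 734.
A: Mean rate = 613.9 mm / 734 years ≈ 0.836 mm/year.
For B, 0.836 mm/year × 667 years = 557.6 mm.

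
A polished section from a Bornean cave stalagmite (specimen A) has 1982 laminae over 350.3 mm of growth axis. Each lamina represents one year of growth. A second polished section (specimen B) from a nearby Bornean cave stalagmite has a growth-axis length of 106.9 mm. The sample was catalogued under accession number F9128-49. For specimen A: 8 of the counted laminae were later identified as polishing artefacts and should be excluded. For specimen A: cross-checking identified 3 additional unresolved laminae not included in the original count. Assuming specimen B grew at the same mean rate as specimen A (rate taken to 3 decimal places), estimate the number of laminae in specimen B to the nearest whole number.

Specimen A: true lamina count = 1982 − 8 + 3 = 1977.
A: Mean rate = 350.3 mm / 1977 years ≈ 0.177 mm/yr.
For B, 106.9 / 0.177 = 603.95 years ≈ 604 laminae.

604 laminae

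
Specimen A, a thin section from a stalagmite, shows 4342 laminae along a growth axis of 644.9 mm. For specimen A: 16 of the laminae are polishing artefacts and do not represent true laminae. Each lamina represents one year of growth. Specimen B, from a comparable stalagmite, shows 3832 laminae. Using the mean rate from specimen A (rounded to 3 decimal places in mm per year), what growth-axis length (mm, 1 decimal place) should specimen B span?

571.0 mm

Specimen A: true lamina count = 4342 − 16 = 4326.
A: 644.9 mm over 4326 years gives 644.9 / 4326 ≈ 0.149 mm/year.
For B, 0.149 mm/year × 3832 years = 571.0 mm.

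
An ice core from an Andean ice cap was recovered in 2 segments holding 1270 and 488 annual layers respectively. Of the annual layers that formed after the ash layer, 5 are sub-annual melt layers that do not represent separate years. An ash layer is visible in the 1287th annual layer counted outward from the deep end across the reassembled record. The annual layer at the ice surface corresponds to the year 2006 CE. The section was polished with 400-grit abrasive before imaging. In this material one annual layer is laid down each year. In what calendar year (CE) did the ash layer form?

1540 CE

Total annual layers = 1270 + 488 = 1758.
1758 − 1287 = 471 annual layers lie beyond the ash layer toward the ice surface.
Removing the 5 false annual layers leaves 471 − 5 = 466 true annual layers beyond the ash layer.
The annual layer at the ice surface is 2006 CE, so the ash layer dates to 2006 − 466 = 1540 CE.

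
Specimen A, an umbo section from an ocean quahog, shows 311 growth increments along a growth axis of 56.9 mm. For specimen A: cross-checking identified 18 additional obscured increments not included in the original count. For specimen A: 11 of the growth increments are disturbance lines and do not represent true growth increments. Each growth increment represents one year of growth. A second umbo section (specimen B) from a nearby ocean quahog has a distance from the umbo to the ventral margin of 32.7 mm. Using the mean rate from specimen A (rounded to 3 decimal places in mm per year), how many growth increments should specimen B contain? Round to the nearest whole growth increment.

Specimen A: correcting the raw count gives 311 − 11 + 18 = 318 true growth increments.
A: Extension rate ≈ 56.9 / 318 = 0.179 mm per year.
For B, 32.7 / 0.179 = 182.68 years ≈ 183 growth increments.

183 growth increments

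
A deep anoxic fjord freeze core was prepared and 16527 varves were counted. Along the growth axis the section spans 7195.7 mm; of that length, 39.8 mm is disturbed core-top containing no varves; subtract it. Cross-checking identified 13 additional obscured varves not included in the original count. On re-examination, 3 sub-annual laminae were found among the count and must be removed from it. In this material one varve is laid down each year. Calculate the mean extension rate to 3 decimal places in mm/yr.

0.433 mm/yr

After corrections the count is 16527 − 3 + 13 = 16537 varves.
Removing the 39.8 mm offcut leaves 7195.7 − 39.8 = 7155.9 mm.
7155.9 mm over 16537 years gives 7155.9 / 16537 ≈ 0.433 mm/yr.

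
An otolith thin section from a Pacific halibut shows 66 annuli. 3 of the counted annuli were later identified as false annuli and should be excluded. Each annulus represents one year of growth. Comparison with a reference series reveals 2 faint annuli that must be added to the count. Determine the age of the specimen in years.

After corrections the count is 66 − 3 + 2 = 65 annuli.
At one annulus per year, that is 65 years.

65 years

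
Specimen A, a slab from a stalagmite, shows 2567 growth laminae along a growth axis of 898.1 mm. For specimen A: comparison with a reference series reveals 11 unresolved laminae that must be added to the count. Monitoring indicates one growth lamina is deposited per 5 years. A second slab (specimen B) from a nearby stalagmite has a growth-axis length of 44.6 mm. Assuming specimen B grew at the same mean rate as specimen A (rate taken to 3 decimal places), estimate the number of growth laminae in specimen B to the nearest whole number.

Specimen A: after corrections the count is 2567 + 11 = 2578 growth laminae.
Specimen A: multiplying by 5 years per growth lamina: 2578 × 5 = 12890 years.
A: Mean rate = 898.1 mm / 12890 years ≈ 0.070 mm/yr.
For B, 44.6 / 0.070 = 637.14 years; at 5 years per growth lamina that is 637.14 / 5 ≈ 127 growth laminae.

127 growth laminae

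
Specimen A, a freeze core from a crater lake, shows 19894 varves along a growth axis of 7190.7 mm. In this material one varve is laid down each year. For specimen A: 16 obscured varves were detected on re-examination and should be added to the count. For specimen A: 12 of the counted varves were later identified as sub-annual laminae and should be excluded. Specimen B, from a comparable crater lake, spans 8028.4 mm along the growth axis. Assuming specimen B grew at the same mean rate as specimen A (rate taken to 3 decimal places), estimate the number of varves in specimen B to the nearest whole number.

22239 varves

Specimen A: correcting the raw count gives 19894 − 12 + 16 = 19898 true varves.
A: 7190.7 mm over 19898 years gives 7190.7 / 19898 ≈ 0.361 mm per year.
Specimen B: 8028.4 mm / 0.361 mm per year = 22239.34 years ≈ 22239 varves.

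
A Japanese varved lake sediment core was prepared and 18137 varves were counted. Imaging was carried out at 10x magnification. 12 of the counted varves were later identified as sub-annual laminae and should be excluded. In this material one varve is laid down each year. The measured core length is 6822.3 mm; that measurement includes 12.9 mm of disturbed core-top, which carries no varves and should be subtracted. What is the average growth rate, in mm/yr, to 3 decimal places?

0.376 mm/yr

Correcting the raw count gives 18137 − 12 = 18125 true varves.
Removing the 12.9 mm offcut leaves 6822.3 − 12.9 = 6809.4 mm.
Mean rate = 6809.4 mm / 18125 years ≈ 0.376 mm/yr.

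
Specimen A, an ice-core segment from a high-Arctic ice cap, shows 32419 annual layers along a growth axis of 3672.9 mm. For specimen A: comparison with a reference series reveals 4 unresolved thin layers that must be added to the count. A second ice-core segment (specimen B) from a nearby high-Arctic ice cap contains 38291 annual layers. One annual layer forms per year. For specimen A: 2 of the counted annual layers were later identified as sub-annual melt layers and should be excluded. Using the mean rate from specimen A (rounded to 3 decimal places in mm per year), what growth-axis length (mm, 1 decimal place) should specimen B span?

4326.9 mm

Specimen A: correcting the raw count gives 32419 − 2 + 4 = 32421 true annual layers.
A: 3672.9 mm over 32421 years gives 3672.9 / 32421 ≈ 0.113 mm per year.
B's length ≈ 0.113 × 38291 = 4326.9 mm.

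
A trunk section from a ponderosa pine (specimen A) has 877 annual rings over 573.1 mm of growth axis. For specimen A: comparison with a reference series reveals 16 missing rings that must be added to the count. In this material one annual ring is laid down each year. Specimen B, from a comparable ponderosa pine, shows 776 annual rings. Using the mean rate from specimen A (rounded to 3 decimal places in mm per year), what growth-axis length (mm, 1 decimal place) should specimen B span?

Specimen A: after corrections the count is 877 + 16 = 893 annual rings.
A: Extension rate ≈ 573.1 / 893 = 0.642 mm per year.
For B, 0.642 mm/year × 776 years = 498.2 mm.

498.2 mm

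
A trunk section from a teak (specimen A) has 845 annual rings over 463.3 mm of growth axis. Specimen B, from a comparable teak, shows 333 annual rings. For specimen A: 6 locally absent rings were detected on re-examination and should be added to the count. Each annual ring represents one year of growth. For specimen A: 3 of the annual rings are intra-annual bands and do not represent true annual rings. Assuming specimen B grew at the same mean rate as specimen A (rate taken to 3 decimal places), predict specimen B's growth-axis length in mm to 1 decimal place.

181.8 mm

Specimen A: correcting the raw count gives 845 − 3 + 6 = 848 true annual rings.
A: 463.3 mm over 848 years gives 463.3 / 848 ≈ 0.546 mm/year.
For B, 0.546 mm/year × 333 years = 181.8 mm.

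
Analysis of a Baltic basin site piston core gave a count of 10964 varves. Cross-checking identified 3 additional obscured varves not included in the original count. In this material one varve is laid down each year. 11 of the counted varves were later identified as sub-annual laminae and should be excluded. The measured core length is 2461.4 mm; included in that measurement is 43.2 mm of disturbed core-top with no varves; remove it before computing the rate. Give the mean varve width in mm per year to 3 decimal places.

0.221 mm per year

True varve count = 10964 − 11 + 3 = 10956.
Removing the 43.2 mm offcut leaves 2461.4 − 43.2 = 2418.2 mm.
Mean rate = 2418.2 mm / 10956 years ≈ 0.221 mm per year.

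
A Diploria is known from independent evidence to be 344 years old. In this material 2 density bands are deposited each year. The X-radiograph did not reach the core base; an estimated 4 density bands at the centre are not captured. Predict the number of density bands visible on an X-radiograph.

684 density bands

Expected density bands: 344 × 2 = 688.
688 − 4 missed = 684 density bands expected in the prepared section.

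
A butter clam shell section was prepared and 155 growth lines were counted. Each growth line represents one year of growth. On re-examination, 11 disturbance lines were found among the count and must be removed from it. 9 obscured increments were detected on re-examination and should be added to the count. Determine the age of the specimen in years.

153 years

Correcting the raw count gives 155 − 11 + 9 = 153 true growth lines.
One growth line per year makes the duration 153 years.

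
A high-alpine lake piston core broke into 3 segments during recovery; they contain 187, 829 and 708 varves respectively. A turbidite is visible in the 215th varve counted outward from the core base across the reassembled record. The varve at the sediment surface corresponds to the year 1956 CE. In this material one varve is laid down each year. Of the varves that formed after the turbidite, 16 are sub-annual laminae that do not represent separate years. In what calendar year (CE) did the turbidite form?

Total varves = 187 + 829 + 708 = 1724.
Between varve 215 and the sediment surface there are 1724 − 215 = 1509 varves.
Excluding 16 false varves: 1509 − 16 = 1493.
Counting back 1493 years from 1956 CE places the turbidite in 1956 − 1493 = 463 CE.

463 CE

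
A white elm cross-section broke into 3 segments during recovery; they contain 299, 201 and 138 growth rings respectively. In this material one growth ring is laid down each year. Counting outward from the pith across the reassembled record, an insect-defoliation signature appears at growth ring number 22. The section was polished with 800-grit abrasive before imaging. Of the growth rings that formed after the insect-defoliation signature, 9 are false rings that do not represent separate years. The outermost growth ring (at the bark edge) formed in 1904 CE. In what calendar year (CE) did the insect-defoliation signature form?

Total growth rings = 299 + 201 + 138 = 638.
Between growth ring 22 and the bark edge there are 638 − 22 = 616 growth rings.
Removing the 9 false growth rings leaves 616 − 9 = 607 true growth rings beyond the insect-defoliation signature.
1904 − 607 = 1297 CE.

1297 CE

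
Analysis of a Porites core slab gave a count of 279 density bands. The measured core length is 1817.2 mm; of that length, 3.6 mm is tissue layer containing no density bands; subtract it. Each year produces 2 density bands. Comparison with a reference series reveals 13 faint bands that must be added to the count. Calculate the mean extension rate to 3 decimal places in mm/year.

12.422 mm/year

True density band count = 279 + 13 = 292.
With 2 density bands per year, 292 / 2 = 146 years.
The growth record spans 1817.2 − 3.6 = 1813.6 mm.
Extension rate ≈ 1813.6 / 146 = 12.422 mm/year.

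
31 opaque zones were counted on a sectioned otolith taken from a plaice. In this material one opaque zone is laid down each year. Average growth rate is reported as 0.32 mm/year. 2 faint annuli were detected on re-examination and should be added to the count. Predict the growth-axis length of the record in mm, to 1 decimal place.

10.6 mm

Adjusted count: 31 + 2 = 33 opaque zones.
Length ≈ 0.32 × 33 = 10.6 mm.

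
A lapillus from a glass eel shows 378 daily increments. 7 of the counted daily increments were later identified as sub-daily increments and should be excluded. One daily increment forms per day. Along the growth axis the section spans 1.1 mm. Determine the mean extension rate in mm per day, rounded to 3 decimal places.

0.003 mm per day

True daily increment count = 378 − 7 = 371.
Mean rate = 1.1 mm / 371 days ≈ 0.003 mm per day.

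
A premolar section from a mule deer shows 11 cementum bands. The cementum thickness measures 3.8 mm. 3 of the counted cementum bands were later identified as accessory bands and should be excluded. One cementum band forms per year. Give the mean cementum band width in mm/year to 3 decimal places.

True cementum band count = 11 − 3 = 8.
Extension rate ≈ 3.8 / 8 = 0.475 mm/year.

0.475 mm/year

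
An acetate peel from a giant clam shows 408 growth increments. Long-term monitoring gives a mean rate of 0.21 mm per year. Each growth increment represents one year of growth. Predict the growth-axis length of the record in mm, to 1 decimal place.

85.7 mm

408 years of growth are recorded.
Length ≈ 0.21 × 408 = 85.7 mm.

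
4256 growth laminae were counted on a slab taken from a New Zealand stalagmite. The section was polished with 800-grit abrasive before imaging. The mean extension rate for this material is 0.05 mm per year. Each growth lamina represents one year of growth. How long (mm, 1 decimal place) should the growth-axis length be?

The record spans 4256 years at 0.05 mm per year.
4256 years at 0.05 mm/year gives 0.05 × 4256 = 212.8 mm.

212.8 mm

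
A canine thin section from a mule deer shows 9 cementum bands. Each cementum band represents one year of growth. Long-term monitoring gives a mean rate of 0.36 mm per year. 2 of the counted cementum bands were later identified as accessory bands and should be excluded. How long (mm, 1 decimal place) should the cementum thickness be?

2.5 mm

After corrections the count is 9 − 2 = 7 cementum bands.
Predicted length = 0.36 mm/year × 7 years = 2.5 mm.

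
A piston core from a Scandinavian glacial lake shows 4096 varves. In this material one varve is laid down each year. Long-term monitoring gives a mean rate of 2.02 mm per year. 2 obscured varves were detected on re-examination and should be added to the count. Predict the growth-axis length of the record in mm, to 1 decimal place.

8278.0 mm

Adjusted count: 4096 + 2 = 4098 varves.
Length ≈ 2.02 × 4098 = 8278.0 mm.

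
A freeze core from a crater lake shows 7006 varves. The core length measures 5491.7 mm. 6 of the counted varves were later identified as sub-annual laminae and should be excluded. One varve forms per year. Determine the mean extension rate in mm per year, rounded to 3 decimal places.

Adjusted count: 7006 − 6 = 7000 varves.
5491.7 mm over 7000 years gives 5491.7 / 7000 ≈ 0.785 mm per year.

0.785 mm per year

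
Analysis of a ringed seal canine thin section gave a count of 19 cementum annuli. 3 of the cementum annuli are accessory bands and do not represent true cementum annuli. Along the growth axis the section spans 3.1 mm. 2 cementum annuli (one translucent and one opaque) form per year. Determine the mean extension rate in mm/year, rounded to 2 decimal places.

Adjusted count: 19 − 3 = 16 cementum annuli.
With 2 cementum annuli per year, 16 / 2 = 8 years.
Mean rate = 3.1 mm / 8 years ≈ 0.39 mm/year.

0.39 mm/year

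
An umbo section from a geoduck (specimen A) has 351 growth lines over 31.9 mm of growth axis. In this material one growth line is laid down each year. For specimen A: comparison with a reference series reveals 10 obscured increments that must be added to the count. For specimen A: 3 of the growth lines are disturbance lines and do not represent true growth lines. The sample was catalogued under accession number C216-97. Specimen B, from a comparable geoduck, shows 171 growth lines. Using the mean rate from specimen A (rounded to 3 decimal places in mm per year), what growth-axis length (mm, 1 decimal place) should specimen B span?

15.2 mm

Specimen A: adjusted count: 351 − 3 + 10 = 358 growth lines.
A: Mean rate = 31.9 mm / 358 years ≈ 0.089 mm/year.
B's length ≈ 0.089 × 171 = 15.2 mm.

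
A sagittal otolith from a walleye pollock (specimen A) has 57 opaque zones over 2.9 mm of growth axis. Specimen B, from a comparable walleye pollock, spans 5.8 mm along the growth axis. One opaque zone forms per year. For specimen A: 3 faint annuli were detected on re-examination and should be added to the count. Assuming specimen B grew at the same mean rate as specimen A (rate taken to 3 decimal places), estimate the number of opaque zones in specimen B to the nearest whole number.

Specimen A: correcting the raw count gives 57 + 3 = 60 true opaque zones.
A: 2.9 mm over 60 years gives 2.9 / 60 ≈ 0.048 mm/year.
B spans 5.8 / 0.048 = 120.83 years ≈ 121 opaque zones.

121 opaque zones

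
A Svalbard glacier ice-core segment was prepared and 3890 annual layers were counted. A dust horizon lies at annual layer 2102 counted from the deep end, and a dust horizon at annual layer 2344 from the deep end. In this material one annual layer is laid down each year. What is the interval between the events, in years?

Separation: 2344 − 2102 = 242 annual layers.
One annual layer per year makes the interval 242 years.

242 yr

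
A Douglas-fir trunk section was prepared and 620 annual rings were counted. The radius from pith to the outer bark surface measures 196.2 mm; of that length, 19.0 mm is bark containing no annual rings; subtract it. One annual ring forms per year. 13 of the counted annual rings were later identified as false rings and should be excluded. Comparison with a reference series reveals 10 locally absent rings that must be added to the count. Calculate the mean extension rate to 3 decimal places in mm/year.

After corrections the count is 620 − 13 + 10 = 617 annual rings.
Removing the 19.0 mm offcut leaves 196.2 − 19.0 = 177.2 mm.
177.2 mm over 617 years gives 177.2 / 617 ≈ 0.287 mm/year.

0.287 mm/year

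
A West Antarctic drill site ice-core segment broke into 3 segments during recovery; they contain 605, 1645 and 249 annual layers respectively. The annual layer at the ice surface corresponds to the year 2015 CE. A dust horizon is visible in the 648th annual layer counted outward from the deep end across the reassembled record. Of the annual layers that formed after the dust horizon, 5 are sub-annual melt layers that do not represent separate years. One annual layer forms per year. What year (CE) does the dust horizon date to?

Total annual layers = 605 + 1645 + 249 = 2499.
Between annual layer 648 and the ice surface there are 2499 − 648 = 1851 annual layers.
Excluding 5 false annual layers: 1851 − 5 = 1846.
2015 − 1846 = 169 CE.

169 CE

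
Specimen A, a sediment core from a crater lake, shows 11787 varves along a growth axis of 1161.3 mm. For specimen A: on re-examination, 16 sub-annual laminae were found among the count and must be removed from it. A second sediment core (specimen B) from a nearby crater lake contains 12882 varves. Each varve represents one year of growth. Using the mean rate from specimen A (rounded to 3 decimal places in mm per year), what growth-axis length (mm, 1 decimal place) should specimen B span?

Specimen A: after corrections the count is 11787 − 16 = 11771 varves.
A: Extension rate ≈ 1161.3 / 11771 = 0.099 mm per year.
For B, 0.099 mm/year × 12882 years = 1275.3 mm.

1275.3 mm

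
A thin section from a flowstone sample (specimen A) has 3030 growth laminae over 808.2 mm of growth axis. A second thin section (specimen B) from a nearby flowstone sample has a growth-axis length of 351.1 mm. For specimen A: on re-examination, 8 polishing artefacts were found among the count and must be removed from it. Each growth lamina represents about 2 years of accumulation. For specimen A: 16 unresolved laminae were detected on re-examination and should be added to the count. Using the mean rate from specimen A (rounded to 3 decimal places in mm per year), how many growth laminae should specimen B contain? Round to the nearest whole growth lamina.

Specimen A: correcting the raw count gives 3030 − 8 + 16 = 3038 true growth laminae.
Specimen A: multiplying by 2 years per growth lamina: 3038 × 2 = 6076 years.
A: Extension rate ≈ 808.2 / 6076 = 0.133 mm/yr.
Specimen B: 351.1 mm / 0.133 mm per year = 2639.85 years; at 2 years per growth lamina that is 2639.85 / 2 ≈ 1320 growth laminae.

1320 growth laminae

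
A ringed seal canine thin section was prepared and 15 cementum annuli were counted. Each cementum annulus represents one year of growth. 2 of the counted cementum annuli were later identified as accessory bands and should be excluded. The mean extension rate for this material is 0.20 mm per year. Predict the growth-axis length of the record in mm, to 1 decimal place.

2.6 mm

True cementum annulus count = 15 − 2 = 13.
13 years at 0.20 mm/year gives 0.20 × 13 = 2.6 mm.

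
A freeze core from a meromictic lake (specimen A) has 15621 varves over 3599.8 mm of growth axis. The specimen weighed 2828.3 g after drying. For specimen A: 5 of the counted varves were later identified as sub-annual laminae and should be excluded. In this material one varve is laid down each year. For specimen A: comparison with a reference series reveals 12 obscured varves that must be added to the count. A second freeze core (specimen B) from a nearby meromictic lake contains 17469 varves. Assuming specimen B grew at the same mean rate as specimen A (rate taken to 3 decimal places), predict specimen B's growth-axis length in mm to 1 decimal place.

4017.9 mm

Specimen A: correcting the raw count gives 15621 − 5 + 12 = 15628 true varves.
A: 3599.8 mm over 15628 years gives 3599.8 / 15628 ≈ 0.230 mm/yr.
Length of B = 0.230 × 17469 = 4017.9 mm.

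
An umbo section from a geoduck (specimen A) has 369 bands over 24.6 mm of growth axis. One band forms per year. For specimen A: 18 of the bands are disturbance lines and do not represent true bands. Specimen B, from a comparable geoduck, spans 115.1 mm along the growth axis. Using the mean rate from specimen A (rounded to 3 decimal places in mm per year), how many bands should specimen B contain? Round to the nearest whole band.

1644 bands

Specimen A: adjusted count: 369 − 18 = 351 bands.
A: 24.6 mm over 351 years gives 24.6 / 351 ≈ 0.070 mm/yr.
B spans 115.1 / 0.070 = 1644.29 years ≈ 1644 bands.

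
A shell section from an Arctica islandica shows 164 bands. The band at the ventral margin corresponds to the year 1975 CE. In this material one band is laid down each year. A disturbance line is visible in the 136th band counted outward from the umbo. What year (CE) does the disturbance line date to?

The disturbance line sits at band 136 from the umbo, so 164 − 136 = 28 bands formed after it.
The band at the ventral margin is 1975 CE, so the disturbance line dates to 1975 − 28 = 1947 CE.

1947 CE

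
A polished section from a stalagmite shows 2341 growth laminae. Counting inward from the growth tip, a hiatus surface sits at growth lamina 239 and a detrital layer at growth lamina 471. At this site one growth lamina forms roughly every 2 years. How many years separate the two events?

464 yr

The two markers are separated by 471 − 239 = 232 growth laminae.
232 growth laminae at 2 years each span 232 × 2 = 464 years.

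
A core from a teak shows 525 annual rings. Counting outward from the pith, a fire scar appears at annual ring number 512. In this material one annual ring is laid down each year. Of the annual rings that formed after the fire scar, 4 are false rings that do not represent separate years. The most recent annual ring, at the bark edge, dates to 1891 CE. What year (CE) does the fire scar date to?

525 − 512 = 13 annual rings lie beyond the fire scar toward the bark edge.
Removing the 4 false annual rings leaves 13 − 4 = 9 true annual rings beyond the fire scar.
1891 − 9 = 1882 CE.

1882 CE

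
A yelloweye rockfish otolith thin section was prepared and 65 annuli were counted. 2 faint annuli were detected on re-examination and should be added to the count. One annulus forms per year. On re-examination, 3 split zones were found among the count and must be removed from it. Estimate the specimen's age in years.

Correcting the raw count gives 65 − 3 + 2 = 64 true annuli.
With a one-to-one annulus periodicity this is 64 years.

64 years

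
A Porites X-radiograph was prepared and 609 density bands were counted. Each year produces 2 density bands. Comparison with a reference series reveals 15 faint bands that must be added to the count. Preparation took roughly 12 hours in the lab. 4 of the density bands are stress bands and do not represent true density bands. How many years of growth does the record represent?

True density band count = 609 − 4 + 15 = 620.
Dividing by 2 density bands per year: 620 / 2 = 310 years.

310 yr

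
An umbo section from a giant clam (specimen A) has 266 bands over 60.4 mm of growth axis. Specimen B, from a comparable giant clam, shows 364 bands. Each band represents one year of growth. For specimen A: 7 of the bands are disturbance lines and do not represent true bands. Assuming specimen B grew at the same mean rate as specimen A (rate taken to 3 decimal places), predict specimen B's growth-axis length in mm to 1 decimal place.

Specimen A: true band count = 266 − 7 = 259.
A: 60.4 mm over 259 years gives 60.4 / 259 ≈ 0.233 mm per year.
Length of B = 0.233 × 364 = 84.8 mm.

84.8 mm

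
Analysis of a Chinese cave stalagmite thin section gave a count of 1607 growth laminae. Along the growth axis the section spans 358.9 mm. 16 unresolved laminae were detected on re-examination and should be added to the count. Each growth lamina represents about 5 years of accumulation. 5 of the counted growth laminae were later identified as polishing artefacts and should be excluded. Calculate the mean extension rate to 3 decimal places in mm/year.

0.044 mm/year

Correcting the raw count gives 1607 − 5 + 16 = 1618 true growth laminae.
At 5 years per growth lamina, 1618 × 5 = 8090 years.
Extension rate ≈ 358.9 / 8090 = 0.044 mm/year.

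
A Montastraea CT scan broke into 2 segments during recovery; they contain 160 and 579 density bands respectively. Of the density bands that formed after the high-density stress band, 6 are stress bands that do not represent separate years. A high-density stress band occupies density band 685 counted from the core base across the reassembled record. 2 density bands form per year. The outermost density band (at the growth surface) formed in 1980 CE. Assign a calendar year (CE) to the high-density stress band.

Total density bands = 160 + 579 = 739.
739 − 685 = 54 density bands lie beyond the high-density stress band toward the growth surface.
Excluding 6 false density bands: 54 − 6 = 48.
48 density bands at 2 per year is 48 / 2 = 24 years.
1980 − 24 = 1956 CE.

1956 CE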